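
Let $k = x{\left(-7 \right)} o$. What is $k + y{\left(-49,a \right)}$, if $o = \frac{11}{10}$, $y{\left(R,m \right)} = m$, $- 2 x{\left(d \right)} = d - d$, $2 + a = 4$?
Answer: $2$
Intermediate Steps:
$a = 2$ ($a = -2 + 4 = 2$)
$x{\left(d \right)} = 0$ ($x{\left(d \right)} = - \frac{d - d}{2} = \left(- \frac{1}{2}\right) 0 = 0$)
$o = \frac{11}{10}$ ($o = 11 \cdot \frac{1}{10} = \frac{11}{10} \approx 1.1$)
$k = 0$ ($k = 0 \cdot \frac{11}{10} = 0$)
$k + y{\left(-49,a \right)} = 0 + 2 = 2$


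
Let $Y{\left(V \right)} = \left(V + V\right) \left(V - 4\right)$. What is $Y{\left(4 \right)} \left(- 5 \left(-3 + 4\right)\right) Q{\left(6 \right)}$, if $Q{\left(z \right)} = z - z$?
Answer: $0$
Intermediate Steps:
$Q{\left(z \right)} = 0$
$Y{\left(V \right)} = 2 V \left(-4 + V\right)$
$Y{\left(4 \right)} \left(- 5 \left(-3 + 4\right)\right) Q{\left(6 \right)} = 2 \cdot 4 \left(-4 + 4\right) \left(- 5 \left(-3 + 4\right)\right) 0 = 2 \cdot 4 \cdot 0 \left(\left(-5\right) 1\right) 0 = 0 \left(-5\right) 0 = 0 \cdot 0 = 0$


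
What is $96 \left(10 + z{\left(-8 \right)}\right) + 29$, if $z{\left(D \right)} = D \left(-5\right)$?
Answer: $4829$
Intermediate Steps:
$z{\left(D \right)} = - 5 D$
$96 \left(10 + z{\left(-8 \right)}\right) + 29 = 96 \left(10 - -40\right) + 29 = 96 \left(10 + 40\right) + 29 = 96 \cdot 50 + 29 = 4800 + 29 = 4829$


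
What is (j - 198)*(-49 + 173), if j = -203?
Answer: -49724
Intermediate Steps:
(j - 198)*(-49 + 173) = (-203 - 198)*(-49 + 173) = -401*124 = -49724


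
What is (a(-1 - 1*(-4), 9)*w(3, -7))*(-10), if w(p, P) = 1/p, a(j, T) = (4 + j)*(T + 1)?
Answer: -700/3 ≈ -233.33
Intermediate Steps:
a(j, T) = (1 + T)*(4 + j) (a(j, T) = (4 + j)*(1 + T) = (1 + T)*(4 + j))
(a(-1 - 1*(-4), 9)*w(3, -7))*(-10) = ((4 + (-1 - 1*(-4)) + 4*9 + 9*(-1 - 1*(-4)))/3)*(-10) = ((4 + (-1 + 4) + 36 + 9*(-1 + 4))*(1/3))*(-10) = ((4 + 3 + 36 + 9*3)*(1/3))*(-10) = ((4 + 3 + 36 + 27)*(1/3))*(-10) = (70*(1/3))*(-10) = (70/3)*(-10) = -700/3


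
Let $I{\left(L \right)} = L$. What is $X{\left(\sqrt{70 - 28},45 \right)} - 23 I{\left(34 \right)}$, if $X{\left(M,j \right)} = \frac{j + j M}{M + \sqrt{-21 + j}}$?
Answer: $-677 - 30 \sqrt{7} - 5 \sqrt{6} + \frac{5 \sqrt{42}}{2} \approx -752.42$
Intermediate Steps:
$X{\left(M,j \right)} = \frac{j + M j}{M + \sqrt{-21 + j}}$
$X{\left(\sqrt{70 - 28},45 \right)} - 23 I{\left(34 \right)} = \frac{45 \left(1 + \sqrt{70 - 28}\right)}{\sqrt{70 - 28} + \sqrt{-21 + 45}} - 782 = \frac{45 \left(1 + \sqrt{42}\right)}{\sqrt{42} + \sqrt{24}} - 782 = \frac{45 \left(1 + \sqrt{42}\right)}{\sqrt{42} + 2 \sqrt{6}} - 782 = -782 + \frac{45 \left(1 + \sqrt{42}\right)}{\sqrt{42} + 2 \sqrt{6}}$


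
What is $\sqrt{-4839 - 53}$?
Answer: $2 i \sqrt{1223} \approx 69.943 i$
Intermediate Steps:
$\sqrt{-4839 - 53} = \sqrt{-4892} = 2 i \sqrt{1223}$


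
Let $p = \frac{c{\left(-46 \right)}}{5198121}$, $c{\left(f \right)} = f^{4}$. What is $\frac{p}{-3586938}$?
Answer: $- \frac{2238728}{9322668871749} \approx -2.4014 \cdot 10^{-7}$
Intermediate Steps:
$p = \frac{4477456}{5198121}$ ($p = \frac{\left(-46\right)^{4}}{5198121} = 4477456 \cdot \frac{1}{5198121} = \frac{4477456}{5198121} \approx 0.86136$)
$\frac{p}{-3586938} = \frac{4477456}{5198121 \left(-3586938\right)} = \frac{4477456}{5198121} \left(- \frac{1}{3586938}\right) = - \frac{2238728}{9322668871749}$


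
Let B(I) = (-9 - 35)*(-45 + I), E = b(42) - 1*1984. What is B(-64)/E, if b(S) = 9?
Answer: -4796/1975 ≈ -2.4284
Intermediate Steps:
E = -1975 (E = 9 - 1*1984 = 9 - 1984 = -1975)
B(I) = 1980 - 44*I (B(I) = -44*(-45 + I) = 1980 - 44*I)
B(-64)/E = (1980 - 44*(-64))/(-1975) = (1980 + 2816)*(-1/1975) = 4796*(-1/1975) = -4796/1975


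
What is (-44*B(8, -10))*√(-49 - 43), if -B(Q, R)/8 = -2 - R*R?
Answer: -71808*I*√23 ≈ -3.4438e+5*I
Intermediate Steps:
B(Q, R) = 16 + 8*R² (B(Q, R) = -8*(-2 - R*R) = -8*(-2 - R²) = 16 + 8*R²)
(-44*B(8, -10))*√(-49 - 43) = (-44*(16 + 8*(-10)²))*√(-49 - 43) = (-44*(16 + 8*100))*√(-92) = (-44*(16 + 800))*(2*I*√23) = (-44*816)*(2*I*√23) = -71808*I*√23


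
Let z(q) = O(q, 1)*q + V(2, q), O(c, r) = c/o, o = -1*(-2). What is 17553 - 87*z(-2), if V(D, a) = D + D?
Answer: 17031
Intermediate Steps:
o = 2
V(D, a) = 2*D
O(c, r) = c/2
z(q) = 4 + q²/2 (z(q) = (q/2)*q + 2*2 = q²/2 + 4 = 4 + q²/2)
17553 - 87*z(-2) = 17553 - 87*(4 + (½)*(-2)²) = 17553 - 87*(4 + (½)*4) = 17553 - 87*(4 + 2) = 17553 - 87*6 = 17553 - 522 = 17031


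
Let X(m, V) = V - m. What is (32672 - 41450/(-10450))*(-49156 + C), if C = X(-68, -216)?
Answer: -336710673208/209 ≈ -1.6111e+9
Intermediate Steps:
C = -148 (C = -216 - 1*(-68) = -216 + 68 = -148)
(32672 - 41450/(-10450))*(-49156 + C) = (32672 - 41450/(-10450))*(-49156 - 148) = (32672 - 41450*(-1/10450))*(-49304) = (32672 + 829/209)*(-49304) = (6829277/209)*(-49304) = -336710673208/209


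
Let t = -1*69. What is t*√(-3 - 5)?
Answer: -138*I*√2 ≈ -195.16*I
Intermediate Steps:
t = -69
t*√(-3 - 5) = -69*√(-3 - 5) = -138*I*√2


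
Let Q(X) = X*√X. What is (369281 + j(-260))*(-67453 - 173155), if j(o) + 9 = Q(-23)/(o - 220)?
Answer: -88849797376 - 172937*I*√23/15 ≈ -8.885e+10 - 55292.0*I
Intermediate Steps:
Q(X) = X^(3/2)
j(o) = -9 - 23*I*√23/(-220 + o) (j(o) = -9 + (-23)^(3/2)/(o - 220) = -9 + (-23*I*√23)/(-220 + o) = -9 - 23*I*√23/(-220 + o))
(369281 + j(-260))*(-67453 - 173155) = (369281 + (1980 - 9*(-260) - 23*I*√23)/(-220 - 260))*(-67453 - 173155) = (369281 + (1980 + 2340 - 23*I*√23)/(-480))*(-240608) = (369281 - (4320 - 23*I*√23)/480)*(-240608) = (369281 + (-9 + 23*I*√23/480))*(-240608) = (369272 + 23*I*√23/480)*(-240608) = -88849797376 - 172937*I*√23/15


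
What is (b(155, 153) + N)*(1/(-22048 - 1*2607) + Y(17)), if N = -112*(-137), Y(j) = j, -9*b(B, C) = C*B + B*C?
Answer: 4222355916/24655 ≈ 1.7126e+5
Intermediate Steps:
b(B, C) = -2*B*C/9 (b(B, C) = -(C*B + B*C)/9 = -(B*C + B*C)/9 = -2*B*C/9)
N = 15344
(b(155, 153) + N)*(1/(-22048 - 1*2607) + Y(17)) = (-2/9*155*153 + 15344)*(1/(-22048 - 1*2607) + 17) = (-5270 + 15344)*(1/(-22048 - 2607) + 17) = 10074*(1/(-24655) + 17) = 10074*(-1/24655 + 17) = 10074*(419134/24655) = 4222355916/24655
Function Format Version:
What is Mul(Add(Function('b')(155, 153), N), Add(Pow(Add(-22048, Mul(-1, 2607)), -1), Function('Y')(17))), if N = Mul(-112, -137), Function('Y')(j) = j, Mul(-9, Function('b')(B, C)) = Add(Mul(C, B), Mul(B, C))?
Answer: Rational(4222355916, 24655) ≈ 1.7126e+5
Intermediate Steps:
Function('b')(B, C) = Mul(Rational(-2, 9), B, C) (Function('b')(B, C) = Mul(Rational(-1, 9), Add(Mul(C, B), Mul(B, C))) = Mul(Rational(-1, 9), Add(Mul(B, C), Mul(B, C))) = Mul(Rational(-1, 9), Mul(2, B, C)) = Mul(Rational(-2, 9), B, C))
N = 15344
Mul(Add(Function('b')(155, 153), N), Add(Pow(Add(-22048, Mul(-1, 2607)), -1), Function('Y')(17))) = Mul(Add(Mul(Rational(-2, 9), 155, 153), 15344), Add(Pow(Add(-22048, Mul(-1, 2607)), -1), 17)) = Mul(Add(-5270, 15344), Add(Pow(Add(-22048, -2607), -1), 17)) = Mul(10074, Add(Pow(-24655, -1), 17)) = Mul(10074, Add(Rational(-1, 24655), 17)) = Mul(10074, Rational(419134, 24655)) = Rational(4222355916, 24655)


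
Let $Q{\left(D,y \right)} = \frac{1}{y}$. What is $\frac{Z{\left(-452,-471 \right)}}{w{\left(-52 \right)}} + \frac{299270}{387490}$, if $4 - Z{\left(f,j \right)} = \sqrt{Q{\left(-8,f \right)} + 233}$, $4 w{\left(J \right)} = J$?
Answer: $\frac{234055}{503737} + \frac{\sqrt{11900595}}{2938} \approx 1.6388$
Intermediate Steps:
$w{\left(J \right)} = \frac{J}{4}$
$Z{\left(f,j \right)} = 4 - \sqrt{233 + \frac{1}{f}}$ ($Z{\left(f,j \right)} = 4 - \sqrt{\frac{1}{f} + 233} = 4 - \sqrt{233 + \frac{1}{f}}$)
$\frac{Z{\left(-452,-471 \right)}}{w{\left(-52 \right)}} + \frac{299270}{387490} = \frac{4 - \sqrt{233 + \frac{1}{-452}}}{\frac{1}{4} \left(-52\right)} + \frac{299270}{387490} = \frac{4 - \sqrt{233 - \frac{1}{452}}}{-13} + 299270 \cdot \frac{1}{387490} = \left(4 - \sqrt{\frac{105315}{452}}\right) \left(- \frac{1}{13}\right) + \frac{29927}{38749} = \left(4 - \frac{\sqrt{11900595}}{226}\right) \left(- \frac{1}{13}\right) + \frac{29927}{38749} = \left(- \frac{4}{13} + \frac{\sqrt{11900595}}{2938}\right) + \frac{29927}{38749} = \frac{234055}{503737} + \frac{\sqrt{11900595}}{2938}$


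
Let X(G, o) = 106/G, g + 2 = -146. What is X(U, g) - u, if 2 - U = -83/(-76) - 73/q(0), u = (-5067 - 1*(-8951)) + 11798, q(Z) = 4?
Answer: -2853117/182 ≈ -15676.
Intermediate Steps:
g = -148 (g = -2 - 146 = -148)
u = 15682 (u = (-5067 + 8951) + 11798 = 3884 + 11798 = 15682)
U = 364/19 (U = 2 - (-83/(-76) - 73/4) = 2 - (-83*(-1/76) - 73*1/4) = 2 - (83/76 - 73/4) = 2 - 1*(-326/19) = 2 + 326/19 = 364/19 ≈ 19.158)
X(U, g) - u = 106/(364/19) - 1*15682 = 106*(19/364) - 15682 = 1007/182 - 15682 = -2853117/182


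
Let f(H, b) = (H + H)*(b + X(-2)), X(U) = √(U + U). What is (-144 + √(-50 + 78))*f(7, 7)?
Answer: -28*(7 + 2*I)*(72 - √7) ≈ -13593.0 - 3883.8*I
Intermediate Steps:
X(U) = √2*√U (X(U) = √(2*U) = √2*√U)
f(H, b) = 2*H*(b + 2*I) (f(H, b) = (H + H)*(b + √2*√(-2)) = (2*H)*(b + √2*(I*√2)) = (2*H)*(b + 2*I) = 2*H*(b + 2*I))
(-144 + √(-50 + 78))*f(7, 7) = (-144 + √(-50 + 78))*(2*7*(7 + 2*I)) = (-144 + √28)*(98 + 28*I) = (-144 + 2*√7)*(98 + 28*I)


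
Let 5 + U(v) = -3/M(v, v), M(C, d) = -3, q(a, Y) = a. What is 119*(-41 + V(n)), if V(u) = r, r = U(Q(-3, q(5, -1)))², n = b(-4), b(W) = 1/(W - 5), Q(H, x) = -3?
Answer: -2975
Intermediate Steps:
b(W) = 1/(-5 + W)
n = -⅑ (n = 1/(-5 - 4) = 1/(-9) = -⅑ ≈ -0.11111)
U(v) = -4 (U(v) = -5 - 3/(-3) = -5 - 3*(-⅓) = -5 + 1 = -4)
r = 16 (r = (-4)² = 16)
V(u) = 16
119*(-41 + V(n)) = 119*(-41 + 16) = 119*(-25) = -2975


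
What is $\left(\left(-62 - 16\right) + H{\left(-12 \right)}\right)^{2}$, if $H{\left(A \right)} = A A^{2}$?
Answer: $3261636$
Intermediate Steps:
$H{\left(A \right)} = A^{3}$
$\left(\left(-62 - 16\right) + H{\left(-12 \right)}\right)^{2} = \left(\left(-62 - 16\right) + \left(-12\right)^{3}\right)^{2} = \left(-78 - 1728\right)^{2} = \left(-1806\right)^{2} = 3261636$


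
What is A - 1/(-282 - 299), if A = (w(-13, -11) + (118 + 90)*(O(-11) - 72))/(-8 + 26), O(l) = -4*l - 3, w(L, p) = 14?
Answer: -1869068/5229 ≈ -357.44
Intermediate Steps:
O(l) = -3 - 4*l
A = -3217/9 (A = (14 + (118 + 90)*((-3 - 4*(-11)) - 72))/(-8 + 26) = (14 + 208*((-3 + 44) - 72))/18 = (14 + 208*(41 - 72))*(1/18) = (14 + 208*(-31))*(1/18) = (14 - 6448)*(1/18) = -6434*1/18 = -3217/9 ≈ -357.44)
A - 1/(-282 - 299) = -3217/9 - 1/(-282 - 299) = -3217/9 - 1/(-581) = -3217/9 - 1*(-1/581) = -3217/9 + 1/581 = -1869068/5229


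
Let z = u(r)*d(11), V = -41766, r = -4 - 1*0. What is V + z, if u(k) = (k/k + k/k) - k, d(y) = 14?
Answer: -41682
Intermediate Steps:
r = -4 (r = -4 + 0 = -4)
u(k) = 2 - k (u(k) = (1 + 1) - k = 2 - k)
z = 84 (z = (2 - 1*(-4))*14 = (2 + 4)*14 = 6*14 = 84)
V + z = -41766 + 84 = -41682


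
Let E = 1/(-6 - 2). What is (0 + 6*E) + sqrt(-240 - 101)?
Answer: -3/4 + I*sqrt(341) ≈ -0.75 + 18.466*I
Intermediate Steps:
E = -1/8 (E = 1/(-8) = -1/8 ≈ -0.12500)
(0 + 6*E) + sqrt(-240 - 101) = (0 + 6*(-1/8)) + sqrt(-240 - 101) = (0 - 3/4) + sqrt(-341) = -3/4 + I*sqrt(341)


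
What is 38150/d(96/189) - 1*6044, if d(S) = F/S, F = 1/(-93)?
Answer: -5424532/3 ≈ -1.8082e+6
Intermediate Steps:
F = -1/93 ≈ -0.010753
d(S) = -1/(93*S)
38150/d(96/189) - 1*6044 = 38150/((-1/(93*(96/189)))) - 1*6044 = 38150/((-1/(93*(96*(1/189))))) - 6044 = 38150/((-1/(93*32/63))) - 6044 = 38150/((-1/93*63/32)) - 6044 = 38150/(-21/992) - 6044 = 38150*(-992/21) - 6044 = -5406400/3 - 6044 = -5424532/3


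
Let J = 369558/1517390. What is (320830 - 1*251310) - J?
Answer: 7534898803/108385 ≈ 69520.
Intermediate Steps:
J = 26397/108385 (J = 369558*(1/1517390) = 26397/108385 ≈ 0.24355)
(320830 - 1*251310) - J = (320830 - 1*251310) - 1*26397/108385 = (320830 - 251310) - 26397/108385 = 69520 - 26397/108385 = 7534898803/108385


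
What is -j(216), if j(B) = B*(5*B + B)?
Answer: -279936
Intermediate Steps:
j(B) = 6*B² (j(B) = B*(6*B) = 6*B²)
-j(216) = -6*216² = -6*46656 = -1*279936 = -279936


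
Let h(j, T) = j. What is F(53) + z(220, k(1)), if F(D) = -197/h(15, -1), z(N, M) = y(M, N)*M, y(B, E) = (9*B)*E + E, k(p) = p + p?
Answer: 125203/15 ≈ 8346.9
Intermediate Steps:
k(p) = 2*p
y(B, E) = E + 9*B*E (y(B, E) = 9*B*E + E = E + 9*B*E)
z(N, M) = M*N*(1 + 9*M) (z(N, M) = (N*(1 + 9*M))*M = M*N*(1 + 9*M))
F(D) = -197/15
F(53) + z(220, k(1)) = -197/15 + (2*1)*220*(1 + 9*(2*1)) = -197/15 + 2*220*(1 + 9*2) = -197/15 + 2*220*(1 + 18) = -197/15 + 2*220*19 = -197/15 + 8360 = 125203/15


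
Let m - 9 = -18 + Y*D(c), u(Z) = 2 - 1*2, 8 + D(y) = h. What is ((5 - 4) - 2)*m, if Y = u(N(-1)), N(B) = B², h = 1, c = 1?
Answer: 9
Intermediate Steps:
D(y) = -7 (D(y) = -8 + 1 = -7)
u(Z) = 0 (u(Z) = 2 - 2 = 0)
Y = 0
m = -9 (m = 9 + (-18 + 0*(-7)) = 9 + (-18 + 0) = 9 - 18 = -9)
((5 - 4) - 2)*m = ((5 - 4) - 2)*(-9) = (1 - 2)*(-9) = -1*(-9) = 9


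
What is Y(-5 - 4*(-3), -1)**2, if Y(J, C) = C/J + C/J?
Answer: 4/49 ≈ 0.081633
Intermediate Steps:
Y(J, C) = 2*C/J
Y(-5 - 4*(-3), -1)**2 = (2*(-1)/(-5 - 4*(-3)))**2 = (2*(-1)/(-5 + 12))**2 = (2*(-1)/7)**2 = (2*(-1)*(1/7))**2 = (-2/7)**2 = 4/49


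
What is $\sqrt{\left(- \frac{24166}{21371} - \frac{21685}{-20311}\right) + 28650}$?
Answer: $\frac{\sqrt{2919436671945011771}}{10094567} \approx 169.26$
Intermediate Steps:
$\sqrt{\left(- \frac{24166}{21371} - \frac{21685}{-20311}\right) + 28650} = \sqrt{\left(\left(-24166\right) \frac{1}{21371} - - \frac{21685}{20311}\right) + 28650} = \sqrt{\left(- \frac{562}{497} + \frac{21685}{20311}\right) + 28650} = \sqrt{- \frac{637337}{10094567} + 28650} = \sqrt{\frac{289208707213}{10094567}} = \frac{\sqrt{2919436671945011771}}{10094567}$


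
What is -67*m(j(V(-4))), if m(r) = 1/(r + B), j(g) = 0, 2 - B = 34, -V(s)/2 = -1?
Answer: 67/32 ≈ 2.0938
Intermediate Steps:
V(s) = 2 (V(s) = -2*(-1) = 2)
B = -32 (B = 2 - 1*34 = 2 - 34 = -32)
m(r) = 1/(-32 + r) (m(r) = 1/(r - 32) = 1/(-32 + r))
-67*m(j(V(-4))) = -67/(-32 + 0) = -67/(-32) = -67*(-1/32) = 67/32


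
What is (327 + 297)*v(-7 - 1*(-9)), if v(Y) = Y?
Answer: 1248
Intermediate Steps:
(327 + 297)*v(-7 - 1*(-9)) = (327 + 297)*(-7 - 1*(-9)) = 624*(-7 + 9) = 624*2 = 1248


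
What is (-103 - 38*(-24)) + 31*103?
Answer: 4002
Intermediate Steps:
(-103 - 38*(-24)) + 31*103 = (-103 + 912) + 3193 = 809 + 3193 = 4002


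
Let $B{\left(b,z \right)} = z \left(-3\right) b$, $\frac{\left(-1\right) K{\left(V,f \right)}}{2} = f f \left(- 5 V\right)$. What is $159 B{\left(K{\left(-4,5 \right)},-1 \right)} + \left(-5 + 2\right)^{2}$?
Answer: $-476991$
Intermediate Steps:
$K{\left(V,f \right)} = 10 V f^{2}$ ($K{\left(V,f \right)} = - 2 f f \left(- 5 V\right) = - 2 f^{2} \left(- 5 V\right) = - 2 \left(- 5 V f^{2}\right) = 10 V f^{2}$)
$B{\left(b,z \right)} = - 3 b z$ ($B{\left(b,z \right)} = - 3 z b = - 3 b z$)
$159 B{\left(K{\left(-4,5 \right)},-1 \right)} + \left(-5 + 2\right)^{2} = 159 \left(\left(-3\right) 10 \left(-4\right) 5^{2} \left(-1\right)\right) + \left(-5 + 2\right)^{2} = 159 \left(\left(-3\right) 10 \left(-4\right) 25 \left(-1\right)\right) + \left(-3\right)^{2} = 159 \left(\left(-3\right) \left(-1000\right) \left(-1\right)\right) + 9 = 159 \left(-3000\right) + 9 = -477000 + 9 = -476991$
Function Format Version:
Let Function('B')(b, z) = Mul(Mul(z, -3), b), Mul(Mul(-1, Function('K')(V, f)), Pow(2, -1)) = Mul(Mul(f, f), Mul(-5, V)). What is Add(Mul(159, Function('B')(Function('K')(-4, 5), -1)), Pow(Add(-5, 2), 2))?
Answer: -476991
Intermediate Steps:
Function('K')(V, f) = Mul(10, V, Pow(f, 2)) (Function('K')(V, f) = Mul(-2, Mul(Mul(f, f), Mul(-5, V))) = Mul(-2, Mul(Pow(f, 2), Mul(-5, V))) = Mul(-2, Mul(-5, V, Pow(f, 2))) = Mul(10, V, Pow(f, 2)))
Function('B')(b, z) = Mul(-3, b, z) (Function('B')(b, z) = Mul(Mul(-3, z), b) = Mul(-3, b, z))
Add(Mul(159, Function('B')(Function('K')(-4, 5), -1)), Pow(Add(-5, 2), 2)) = Add(Mul(159, Mul(-3, Mul(10, -4, Pow(5, 2)), -1)), Pow(Add(-5, 2), 2)) = Add(Mul(159, Mul(-3, Mul(10, -4, 25), -1)), Pow(-3, 2)) = Add(Mul(159, Mul(-3, -1000, -1)), 9) = Add(Mul(159, -3000), 9) = Add(-477000, 9) = -476991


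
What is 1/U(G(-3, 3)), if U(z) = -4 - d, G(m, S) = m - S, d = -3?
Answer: -1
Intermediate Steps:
U(z) = -1 (U(z) = -4 - 1*(-3) = -4 + 3 = -1)
1/U(G(-3, 3)) = 1/(-1) = -1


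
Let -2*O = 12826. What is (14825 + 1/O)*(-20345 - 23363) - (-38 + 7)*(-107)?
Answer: -4155459892513/6413 ≈ -6.4797e+8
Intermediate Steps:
O = -6413 (O = -1/2*12826 = -6413)
(14825 + 1/O)*(-20345 - 23363) - (-38 + 7)*(-107) = (14825 + 1/(-6413))*(-20345 - 23363) - (-38 + 7)*(-107) = (14825 - 1/6413)*(-43708) - (-31)*(-107) = (95072724/6413)*(-43708) - 1*3317 = -4155438620592/6413 - 3317 = -4155459892513/6413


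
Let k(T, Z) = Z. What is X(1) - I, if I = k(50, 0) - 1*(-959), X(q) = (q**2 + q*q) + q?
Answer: -956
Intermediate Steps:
X(q) = q + 2*q**2 (X(q) = (q**2 + q**2) + q = 2*q**2 + q = q + 2*q**2)
I = 959 (I = 0 - 1*(-959) = 0 + 959 = 959)
X(1) - I = 1*(1 + 2*1) - 1*959 = 1*(1 + 2) - 959 = 1*3 - 959 = 3 - 959 = -956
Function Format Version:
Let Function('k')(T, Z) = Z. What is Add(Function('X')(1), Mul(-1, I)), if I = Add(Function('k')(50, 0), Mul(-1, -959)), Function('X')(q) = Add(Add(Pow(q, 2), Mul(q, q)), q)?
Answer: -956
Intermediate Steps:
Function('X')(q) = Add(q, Mul(2, Pow(q, 2))) (Function('X')(q) = Add(Add(Pow(q, 2), Pow(q, 2)), q) = Add(Mul(2, Pow(q, 2)), q) = Add(q, Mul(2, Pow(q, 2))))
I = 959 (I = Add(0, Mul(-1, -959)) = Add(0, 959) = 959)
Add(Function('X')(1), Mul(-1, I)) = Add(Mul(1, Add(1, Mul(2, 1))), Mul(-1, 959)) = Add(Mul(1, Add(1, 2)), -959) = Add(Mul(1, 3), -959) = Add(3, -959) = -956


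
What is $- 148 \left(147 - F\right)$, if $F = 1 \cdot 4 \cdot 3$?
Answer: $-19980$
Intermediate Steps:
$F = 12$ ($F = 4 \cdot 3 = 12$)
$- 148 \left(147 - F\right) = - 148 \left(147 - 12\right) = \left(-148\right) 135 = -19980$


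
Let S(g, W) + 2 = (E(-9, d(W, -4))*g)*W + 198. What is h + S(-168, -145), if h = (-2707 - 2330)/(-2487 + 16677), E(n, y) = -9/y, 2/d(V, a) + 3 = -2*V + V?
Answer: -73626443799/4730 ≈ -1.5566e+7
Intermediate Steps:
d(V, a) = 2/(-3 - V) (d(V, a) = 2/(-3 + (-2*V + V)) = 2/(-3 - V))
S(g, W) = 196 + W*g*(27/2 + 9*W/2) (S(g, W) = -2 + (((-(-27/2 - 9*W/2))*g)*W + 198) = -2 + (((-9*(-3/2 - W/2))*g)*W + 198) = -2 + (((27/2 + 9*W/2)*g)*W + 198) = -2 + ((g*(27/2 + 9*W/2))*W + 198) = -2 + (W*g*(27/2 + 9*W/2) + 198) = -2 + (198 + W*g*(27/2 + 9*W/2)) = 196 + W*g*(27/2 + 9*W/2))
h = -1679/4730 (h = -5037/14190 = -5037*1/14190 = -1679/4730 ≈ -0.35497)
h + S(-168, -145) = -1679/4730 + (196 + (9/2)*(-145)*(-168)*(3 - 145)) = -1679/4730 + (196 + (9/2)*(-145)*(-168)*(-142)) = -1679/4730 + (196 - 15566040) = -1679/4730 - 15565844 = -73626443799/4730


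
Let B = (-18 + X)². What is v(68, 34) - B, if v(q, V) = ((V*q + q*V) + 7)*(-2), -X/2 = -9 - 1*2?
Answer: -9278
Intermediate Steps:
X = 22 (X = -2*(-9 - 1*2) = -2*(-9 - 2) = -2*(-11) = 22)
B = 16 (B = (-18 + 22)² = 4² = 16)
v(q, V) = -14 - 4*V*q (v(q, V) = ((V*q + V*q) + 7)*(-2) = (2*V*q + 7)*(-2) = (7 + 2*V*q)*(-2) = -14 - 4*V*q)
v(68, 34) - B = (-14 - 4*34*68) - 1*16 = (-14 - 9248) - 16 = -9262 - 16 = -9278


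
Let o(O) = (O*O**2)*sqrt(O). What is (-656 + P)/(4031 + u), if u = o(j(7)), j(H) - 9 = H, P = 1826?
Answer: 78/1361 ≈ 0.057311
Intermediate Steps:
j(H) = 9 + H
o(O) = O**(7/2) (o(O) = O**3*sqrt(O) = O**(7/2))
u = 16384 (u = (9 + 7)**(7/2) = 16**(7/2) = 16384)
(-656 + P)/(4031 + u) = (-656 + 1826)/(4031 + 16384) = 1170/20415 = 1170*(1/20415) = 78/1361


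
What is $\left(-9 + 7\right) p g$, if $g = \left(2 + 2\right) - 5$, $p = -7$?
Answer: $-14$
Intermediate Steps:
$g = -1$ ($g = 4 - 5 = -1$)
$\left(-9 + 7\right) p g = \left(-9 + 7\right) \left(-7\right) \left(-1\right) = \left(-2\right) \left(-7\right) \left(-1\right) = 14 \left(-1\right) = -14$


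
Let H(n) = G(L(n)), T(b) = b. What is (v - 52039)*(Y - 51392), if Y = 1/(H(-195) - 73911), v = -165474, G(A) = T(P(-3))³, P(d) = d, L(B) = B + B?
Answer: 826510616779561/73938 ≈ 1.1178e+10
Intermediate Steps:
L(B) = 2*B
G(A) = -27 (G(A) = (-3)³ = -27)
H(n) = -27
Y = -1/73938 (Y = 1/(-27 - 73911) = 1/(-73938) = -1/73938 ≈ -1.3525e-5)
(v - 52039)*(Y - 51392) = (-165474 - 52039)*(-1/73938 - 51392) = -217513*(-3799821697/73938) = 826510616779561/73938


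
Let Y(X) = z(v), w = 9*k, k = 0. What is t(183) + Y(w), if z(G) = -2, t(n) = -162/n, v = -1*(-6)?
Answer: -176/61 ≈ -2.8852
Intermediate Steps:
v = 6
w = 0 (w = 9*0 = 0)
Y(X) = -2
t(183) + Y(w) = -162/183 - 2 = -162*1/183 - 2 = -54/61 - 2 = -176/61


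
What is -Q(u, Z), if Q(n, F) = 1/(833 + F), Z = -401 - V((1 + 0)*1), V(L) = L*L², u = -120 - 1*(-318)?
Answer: -1/431 ≈ -0.0023202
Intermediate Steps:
u = 198 (u = -120 + 318 = 198)
V(L) = L³
Z = -402 (Z = -401 - ((1 + 0)*1)³ = -401 - (1*1)³ = -401 - 1*1³ = -401 - 1*1 = -401 - 1 = -402)
-Q(u, Z) = -1/(833 - 402) = -1/431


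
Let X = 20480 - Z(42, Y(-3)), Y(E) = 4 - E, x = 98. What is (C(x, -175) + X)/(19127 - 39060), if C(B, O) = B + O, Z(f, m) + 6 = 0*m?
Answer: -20409/19933 ≈ -1.0239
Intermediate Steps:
Z(f, m) = -6 (Z(f, m) = -6 + 0*m = -6 + 0 = -6)
X = 20486 (X = 20480 - 1*(-6) = 20480 + 6 = 20486)
(C(x, -175) + X)/(19127 - 39060) = ((98 - 175) + 20486)/(19127 - 39060) = (-77 + 20486)/(-19933) = 20409*(-1/19933) = -20409/19933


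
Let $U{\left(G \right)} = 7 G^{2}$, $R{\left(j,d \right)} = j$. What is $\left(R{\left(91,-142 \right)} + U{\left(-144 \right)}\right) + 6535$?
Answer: $151778$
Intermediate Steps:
$\left(R{\left(91,-142 \right)} + U{\left(-144 \right)}\right) + 6535 = \left(91 + 7 \left(-144\right)^{2}\right) + 6535 = \left(91 + 7 \cdot 20736\right) + 6535 = \left(91 + 145152\right) + 6535 = 145243 + 6535 = 151778$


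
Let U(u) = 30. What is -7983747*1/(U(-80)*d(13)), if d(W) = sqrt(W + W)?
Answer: -2661249*sqrt(26)/260 ≈ -52191.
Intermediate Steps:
d(W) = sqrt(2)*sqrt(W) (d(W) = sqrt(2*W) = sqrt(2)*sqrt(W))
-7983747*1/(U(-80)*d(13)) = -7983747*sqrt(26)/780 = -2661249*sqrt(26)/260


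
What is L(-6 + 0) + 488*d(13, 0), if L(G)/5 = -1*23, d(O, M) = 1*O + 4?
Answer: 8181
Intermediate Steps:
d(O, M) = 4 + O (d(O, M) = O + 4 = 4 + O)
L(G) = -115 (L(G) = 5*(-1*23) = 5*(-23) = -115)
L(-6 + 0) + 488*d(13, 0) = -115 + 488*(4 + 13) = -115 + 488*17 = -115 + 8296 = 8181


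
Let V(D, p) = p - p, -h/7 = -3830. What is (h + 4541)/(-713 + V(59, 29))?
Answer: -31351/713 ≈ -43.971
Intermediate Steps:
h = 26810 (h = -7*(-3830) = 26810)
V(D, p) = 0
(h + 4541)/(-713 + V(59, 29)) = (26810 + 4541)/(-713 + 0) = 31351/(-713) = 31351*(-1/713) = -31351/713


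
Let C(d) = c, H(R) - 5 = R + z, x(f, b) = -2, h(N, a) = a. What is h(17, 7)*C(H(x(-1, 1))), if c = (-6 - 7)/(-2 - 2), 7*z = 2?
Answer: 91/4 ≈ 22.750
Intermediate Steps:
z = 2/7 (z = (⅐)*2 = 2/7 ≈ 0.28571)
H(R) = 37/7 + R (H(R) = 5 + (R + 2/7) = 5 + (2/7 + R) = 37/7 + R)
c = 13/4 (c = -13/(-4) = -13*(-¼) = 13/4 ≈ 3.2500)
C(d) = 13/4
h(17, 7)*C(H(x(-1, 1))) = 7*(13/4) = 91/4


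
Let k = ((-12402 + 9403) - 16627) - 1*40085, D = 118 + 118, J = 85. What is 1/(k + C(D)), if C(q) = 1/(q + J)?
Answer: -321/19167230 ≈ -1.6747e-5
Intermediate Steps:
D = 236
C(q) = 1/(85 + q) (C(q) = 1/(q + 85) = 1/(85 + q))
k = -59711 (k = (-2999 - 16627) - 40085 = -19626 - 40085 = -59711)
1/(k + C(D)) = 1/(-59711 + 1/(85 + 236)) = 1/(-59711 + 1/321) = 1/(-19167230/321) = -321/19167230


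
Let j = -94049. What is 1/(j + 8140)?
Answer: -1/85909 ≈ -1.1640e-5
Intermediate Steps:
1/(j + 8140) = 1/(-94049 + 8140) = 1/(-85909) = -1/85909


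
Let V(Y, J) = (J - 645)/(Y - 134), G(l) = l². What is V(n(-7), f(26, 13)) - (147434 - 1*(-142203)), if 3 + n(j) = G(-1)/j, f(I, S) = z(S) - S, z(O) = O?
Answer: -18536467/64 ≈ -2.8963e+5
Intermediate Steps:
f(I, S) = 0 (f(I, S) = S - S = 0)
n(j) = -3 + 1/j (n(j) = -3 + (-1)²/j = -3 + 1/j)
V(Y, J) = (-645 + J)/(-134 + Y)
V(n(-7), f(26, 13)) - (147434 - 1*(-142203)) = (-645 + 0)/(-134 + (-3 + 1/(-7))) - (147434 - 1*(-142203)) = -645/(-134 + (-3 - ⅐)) - (147434 + 142203) = -645/(-134 - 22/7) - 1*289637 = -645/(-960/7) - 289637 = -7/960*(-645) - 289637 = 301/64 - 289637 = -18536467/64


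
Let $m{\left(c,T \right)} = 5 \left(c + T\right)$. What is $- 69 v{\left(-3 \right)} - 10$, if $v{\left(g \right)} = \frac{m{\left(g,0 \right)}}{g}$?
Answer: $-355$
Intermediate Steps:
$m{\left(c,T \right)} = 5 T + 5 c$ ($m{\left(c,T \right)} = 5 \left(T + c\right) = 5 T + 5 c$)
$v{\left(g \right)} = 5$ ($v{\left(g \right)} = \frac{5 \cdot 0 + 5 g}{g} = \frac{0 + 5 g}{g} = \frac{5 g}{g} = 5$)
$- 69 v{\left(-3 \right)} - 10 = \left(-69\right) 5 - 10 = -345 - 10 = -355$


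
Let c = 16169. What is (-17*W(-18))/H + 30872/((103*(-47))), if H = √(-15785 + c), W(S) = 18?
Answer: -30872/4841 - 51*√6/8 ≈ -21.993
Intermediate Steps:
H = 8*√6 (H = √(-15785 + 16169) = √384 = 8*√6 ≈ 19.596)
(-17*W(-18))/H + 30872/((103*(-47))) = (-17*18)/((8*√6)) + 30872/((103*(-47))) = -51*√6/8 + 30872/(-4841) = -51*√6/8 + 30872*(-1/4841) = -51*√6/8 - 30872/4841 = -30872/4841 - 51*√6/8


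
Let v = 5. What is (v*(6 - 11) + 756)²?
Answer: 534361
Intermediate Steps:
(v*(6 - 11) + 756)² = (5*(6 - 11) + 756)² = (5*(-5) + 756)² = (-25 + 756)² = 731² = 534361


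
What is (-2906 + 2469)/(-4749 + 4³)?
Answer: 437/4685 ≈ 0.093276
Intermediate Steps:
(-2906 + 2469)/(-4749 + 4³) = -437/(-4749 + 64) = -437/(-4685) = -437*(-1/4685) = 437/4685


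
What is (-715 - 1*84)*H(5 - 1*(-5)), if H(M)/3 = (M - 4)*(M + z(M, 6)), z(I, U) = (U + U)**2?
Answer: -2214828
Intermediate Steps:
z(I, U) = 4*U**2 (z(I, U) = (2*U)**2 = 4*U**2)
H(M) = 3*(-4 + M)*(144 + M) (H(M) = 3*((M - 4)*(M + 4*6**2)) = 3*((-4 + M)*(M + 4*36)) = 3*((-4 + M)*(M + 144)) = 3*((-4 + M)*(144 + M)) = 3*(-4 + M)*(144 + M))
(-715 - 1*84)*H(5 - 1*(-5)) = (-715 - 1*84)*(-1728 + 3*(5 - 1*(-5))**2 + 420*(5 - 1*(-5))) = (-715 - 84)*(-1728 + 3*(5 + 5)**2 + 420*(5 + 5)) = -799*(-1728 + 3*10**2 + 420*10) = -799*(-1728 + 3*100 + 4200) = -799*(-1728 + 300 + 4200) = -799*2772 = -2214828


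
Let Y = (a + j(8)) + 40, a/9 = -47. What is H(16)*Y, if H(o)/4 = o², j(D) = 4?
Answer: -388096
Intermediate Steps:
a = -423 (a = 9*(-47) = -423)
H(o) = 4*o²
Y = -379 (Y = (-423 + 4) + 40 = -419 + 40 = -379)
H(16)*Y = (4*16²)*(-379) = (4*256)*(-379) = 1024*(-379) = -388096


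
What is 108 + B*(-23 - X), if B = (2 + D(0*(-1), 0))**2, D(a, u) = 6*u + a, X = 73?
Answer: -276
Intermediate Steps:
D(a, u) = a + 6*u
B = 4 (B = (2 + (0*(-1) + 6*0))**2 = (2 + (0 + 0))**2 = (2 + 0)**2 = 2**2 = 4)
108 + B*(-23 - X) = 108 + 4*(-23 - 1*73) = 108 + 4*(-23 - 73) = 108 + 4*(-96) = 108 - 384 = -276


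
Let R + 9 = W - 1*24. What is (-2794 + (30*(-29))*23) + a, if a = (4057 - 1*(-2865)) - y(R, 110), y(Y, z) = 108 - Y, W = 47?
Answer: -15976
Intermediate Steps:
R = 14 (R = -9 + (47 - 1*24) = -9 + (47 - 24) = -9 + 23 = 14)
a = 6828 (a = (4057 - 1*(-2865)) - (108 - 1*14) = (4057 + 2865) - (108 - 14) = 6922 - 1*94 = 6922 - 94 = 6828)
(-2794 + (30*(-29))*23) + a = (-2794 + (30*(-29))*23) + 6828 = (-2794 - 870*23) + 6828 = (-2794 - 20010) + 6828 = -22804 + 6828 = -15976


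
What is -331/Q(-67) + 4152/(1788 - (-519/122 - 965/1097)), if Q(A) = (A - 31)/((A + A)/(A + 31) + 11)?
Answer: 22030261721227/423328715460 ≈ 52.041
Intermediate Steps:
Q(A) = (-31 + A)/(11 + 2*A/(31 + A)) (Q(A) = (-31 + A)/((2*A)/(31 + A) + 11) = (-31 + A)/(2*A/(31 + A) + 11) = (-31 + A)/(11 + 2*A/(31 + A)))
-331/Q(-67) + 4152/(1788 - (-519/122 - 965/1097)) = -331*(341 + 13*(-67))/(-961 + (-67)²) + 4152/(1788 - (-519/122 - 965/1097)) = -331*(341 - 871)/(-961 + 4489) + 4152/(1788 - (-519*1/122 - 965*1/1097)) = -331/(3528/(-530)) + 4152/(1788 - (-519/122 - 965/1097)) = -331/((-1/530*3528)) + 4152/(1788 - 1*(-687073/133834)) = -331/(-1764/265) + 4152/(1788 + 687073/133834) = -331*(-265/1764) + 4152/(239982265/133834) = 87715/1764 + 4152*(133834/239982265) = 87715/1764 + 555678768/239982265 = 22030261721227/423328715460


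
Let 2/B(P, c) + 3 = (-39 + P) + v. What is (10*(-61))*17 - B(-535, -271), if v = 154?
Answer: -4386508/423 ≈ -10370.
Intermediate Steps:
B(P, c) = 2/(112 + P) (B(P, c) = 2/(-3 + ((-39 + P) + 154)) = 2/(-3 + (115 + P)) = 2/(112 + P))
(10*(-61))*17 - B(-535, -271) = (10*(-61))*17 - 2/(112 - 535) = -610*17 - 2/(-423) = -10370 - 2*(-1)/423 = -10370 - 1*(-2/423) = -10370 + 2/423 = -4386508/423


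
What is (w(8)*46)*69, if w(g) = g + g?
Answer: 50784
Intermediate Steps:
w(g) = 2*g
(w(8)*46)*69 = ((2*8)*46)*69 = (16*46)*69 = 736*69 = 50784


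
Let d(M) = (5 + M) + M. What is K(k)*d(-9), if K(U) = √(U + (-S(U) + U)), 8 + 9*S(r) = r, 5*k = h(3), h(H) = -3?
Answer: -13*I*√55/15 ≈ -6.4274*I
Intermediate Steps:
d(M) = 5 + 2*M
k = -⅗ (k = (⅕)*(-3) = -⅗ ≈ -0.60000)
S(r) = -8/9 + r/9
K(U) = √(8/9 + 17*U/9) (K(U) = √(U + (-(-8/9 + U/9) + U)) = √(U + ((8/9 - U/9) + U)) = √(U + (8/9 + 8*U/9)) = √(8/9 + 17*U/9))
K(k)*d(-9) = (√(8 + 17*(-⅗))/3)*(5 + 2*(-9)) = (√(8 - 51/5)/3)*(5 - 18) = (√(-11/5)/3)*(-13) = ((I*√55/5)/3)*(-13) = (I*√55/15)*(-13) = -13*I*√55/15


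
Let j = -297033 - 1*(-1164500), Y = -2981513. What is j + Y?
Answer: -2114046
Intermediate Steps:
j = 867467 (j = -297033 + 1164500 = 867467)
j + Y = 867467 - 2981513 = -2114046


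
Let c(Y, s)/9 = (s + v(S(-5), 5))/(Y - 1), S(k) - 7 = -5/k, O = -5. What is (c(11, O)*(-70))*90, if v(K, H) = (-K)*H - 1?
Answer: 260820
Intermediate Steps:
S(k) = 7 - 5/k
v(K, H) = -1 - H*K (v(K, H) = -H*K - 1 = -1 - H*K)
c(Y, s) = 9*(-41 + s)/(-1 + Y) (c(Y, s) = 9*((s + (-1 - 1*5*(7 - 5/(-5))))/(Y - 1)) = 9*((s + (-1 - 1*5*(7 - 5*(-⅕))))/(-1 + Y)) = 9*((s + (-1 - 1*5*(7 + 1)))/(-1 + Y)) = 9*((s + (-1 - 1*5*8))/(-1 + Y)) = 9*((s + (-1 - 40))/(-1 + Y)) = 9*((s - 41)/(-1 + Y)) = 9*((-41 + s)/(-1 + Y)) = 9*(-41 + s)/(-1 + Y))
(c(11, O)*(-70))*90 = ((9*(-41 - 5)/(-1 + 11))*(-70))*90 = ((9*(-46)/10)*(-70))*90 = ((9*(⅒)*(-46))*(-70))*90 = -207/5*(-70)*90 = 2898*90 = 260820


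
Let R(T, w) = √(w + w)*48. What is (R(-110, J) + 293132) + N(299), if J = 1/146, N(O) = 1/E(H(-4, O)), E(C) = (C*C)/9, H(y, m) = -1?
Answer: 293141 + 48*√73/73 ≈ 2.9315e+5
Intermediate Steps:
E(C) = C²/9 (E(C) = C²*(⅑) = C²/9)
N(O) = 9 (N(O) = 1/((⅑)*(-1)²) = 1/((⅑)*1) = 1/(⅑) = 9)
J = 1/146 ≈ 0.0068493
R(T, w) = 48*√2*√w (R(T, w) = √(2*w)*48 = (√2*√w)*48 = 48*√2*√w)
(R(-110, J) + 293132) + N(299) = (48*√2*√(1/146) + 293132) + 9 = (48*√2*(√146/146) + 293132) + 9 = (48*√73/73 + 293132) + 9 = (293132 + 48*√73/73) + 9 = 293141 + 48*√73/73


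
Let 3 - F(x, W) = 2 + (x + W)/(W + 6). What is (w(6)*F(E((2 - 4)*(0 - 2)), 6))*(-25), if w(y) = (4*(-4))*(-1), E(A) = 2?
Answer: -400/3 ≈ -133.33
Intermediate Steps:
w(y) = 16 (w(y) = -16*(-1) = 16)
F(x, W) = 1 - (W + x)/(6 + W) (F(x, W) = 3 - (2 + (x + W)/(W + 6)) = 3 - (2 + (W + x)/(6 + W)) = 3 + (-2 - (W + x)/(6 + W)) = 1 - (W + x)/(6 + W))
(w(6)*F(E((2 - 4)*(0 - 2)), 6))*(-25) = (16*((6 - 1*2)/(6 + 6)))*(-25) = (16*((6 - 2)/12))*(-25) = (16*((1/12)*4))*(-25) = (16*(⅓))*(-25) = (16/3)*(-25) = -400/3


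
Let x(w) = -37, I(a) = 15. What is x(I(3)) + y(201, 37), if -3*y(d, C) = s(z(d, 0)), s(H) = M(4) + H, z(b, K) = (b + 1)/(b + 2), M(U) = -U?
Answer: -21923/609 ≈ -35.998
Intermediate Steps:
z(b, K) = (1 + b)/(2 + b)
s(H) = -4 + H (s(H) = -1*4 + H = -4 + H)
y(d, C) = 4/3 - (1 + d)/(3*(2 + d)) (y(d, C) = -(-4 + (1 + d)/(2 + d))/3 = 4/3 - (1 + d)/(3*(2 + d)))
x(I(3)) + y(201, 37) = -37 + (7/3 + 201)/(2 + 201) = -37 + (610/3)/203 = -37 + (1/203)*(610/3) = -37 + 610/609 = -21923/609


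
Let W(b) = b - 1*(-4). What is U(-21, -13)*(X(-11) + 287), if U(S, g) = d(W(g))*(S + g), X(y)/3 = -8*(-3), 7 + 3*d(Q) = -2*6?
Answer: 231914/3 ≈ 77305.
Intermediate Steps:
W(b) = 4 + b (W(b) = b + 4 = 4 + b)
d(Q) = -19/3 (d(Q) = -7/3 + (-2*6)/3 = -7/3 + (1/3)*(-12) = -7/3 - 4 = -19/3)
X(y) = 72 (X(y) = 3*(-8*(-3)) = 3*24 = 72)
U(S, g) = -19*S/3 - 19*g/3 (U(S, g) = -19*(S + g)/3 = -19*S/3 - 19*g/3)
U(-21, -13)*(X(-11) + 287) = (-19/3*(-21) - 19/3*(-13))*(72 + 287) = (133 + 247/3)*359 = (646/3)*359 = 231914/3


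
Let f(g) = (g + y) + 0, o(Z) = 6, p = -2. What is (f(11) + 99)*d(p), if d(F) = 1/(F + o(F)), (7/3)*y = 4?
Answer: 391/14 ≈ 27.929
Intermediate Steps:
y = 12/7 (y = (3/7)*4 = 12/7 ≈ 1.7143)
f(g) = 12/7 + g (f(g) = (g + 12/7) + 0 = (12/7 + g) + 0 = 12/7 + g)
d(F) = 1/(6 + F) (d(F) = 1/(F + 6) = 1/(6 + F))
(f(11) + 99)*d(p) = ((12/7 + 11) + 99)/(6 - 2) = (89/7 + 99)/4 = (782/7)*(¼) = 391/14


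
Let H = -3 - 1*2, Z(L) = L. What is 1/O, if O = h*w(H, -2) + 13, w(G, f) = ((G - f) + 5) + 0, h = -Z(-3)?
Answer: 1/19 ≈ 0.052632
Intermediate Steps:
H = -5 (H = -3 - 2 = -5)
h = 3 (h = -1*(-3) = 3)
w(G, f) = 5 + G - f (w(G, f) = (5 + G - f) + 0 = 5 + G - f)
O = 19 (O = 3*(5 - 5 - 1*(-2)) + 13 = 3*(5 - 5 + 2) + 13 = 3*2 + 13 = 6 + 13 = 19)
1/O = 1/19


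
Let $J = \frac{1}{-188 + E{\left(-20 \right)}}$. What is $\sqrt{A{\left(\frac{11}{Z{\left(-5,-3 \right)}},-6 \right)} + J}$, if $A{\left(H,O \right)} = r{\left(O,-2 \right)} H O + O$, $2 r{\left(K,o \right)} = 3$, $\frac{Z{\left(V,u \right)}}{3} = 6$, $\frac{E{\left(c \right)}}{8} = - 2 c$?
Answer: $\frac{i \sqrt{50061}}{66} \approx 3.39 i$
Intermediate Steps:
$E{\left(c \right)} = - 16 c$ ($E{\left(c \right)} = 8 \left(- 2 c\right) = - 16 c$)
$Z{\left(V,u \right)} = 18$ ($Z{\left(V,u \right)} = 3 \cdot 6 = 18$)
$r{\left(K,o \right)} = \frac{3}{2}$ ($r{\left(K,o \right)} = \frac{1}{2} \cdot 3 = \frac{3}{2}$)
$A{\left(H,O \right)} = O + \frac{3 H O}{2}$ ($A{\left(H,O \right)} = \frac{3 H}{2} O + O = \frac{3 H O}{2} + O = O + \frac{3 H O}{2}$)
$J = \frac{1}{132}$ ($J = \frac{1}{-188 - -320} = \frac{1}{-188 + 320} = \frac{1}{132} \approx 0.0075758$)
$\sqrt{A{\left(\frac{11}{Z{\left(-5,-3 \right)}},-6 \right)} + J} = \sqrt{\frac{1}{2} \left(-6\right) \left(2 + 3 \cdot \frac{11}{18}\right) + \frac{1}{132}} = \sqrt{\frac{1}{2} \left(-6\right) \left(2 + \frac{11}{6}\right) + \frac{1}{132}} = \sqrt{\frac{1}{2} \left(-6\right) \frac{23}{6} + \frac{1}{132}} = \sqrt{- \frac{23}{2} + \frac{1}{132}} = \sqrt{- \frac{1517}{132}} = \frac{i \sqrt{50061}}{66}$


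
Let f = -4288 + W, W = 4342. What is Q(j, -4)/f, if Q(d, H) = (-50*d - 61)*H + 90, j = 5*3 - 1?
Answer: 1567/27 ≈ 58.037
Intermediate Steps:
f = 54 (f = -4288 + 4342 = 54)
j = 14 (j = 15 - 1 = 14)
Q(d, H) = 90 + H*(-61 - 50*d) (Q(d, H) = (-61 - 50*d)*H + 90 = H*(-61 - 50*d) + 90 = 90 + H*(-61 - 50*d))
Q(j, -4)/f = (90 - 61*(-4) - 50*(-4)*14)/54 = (90 + 244 + 2800)*(1/54) = 3134*(1/54) = 1567/27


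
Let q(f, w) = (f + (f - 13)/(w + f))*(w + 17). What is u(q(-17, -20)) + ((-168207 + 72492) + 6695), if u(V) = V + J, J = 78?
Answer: -3289057/37 ≈ -88893.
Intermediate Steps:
q(f, w) = (17 + w)*(f + (-13 + f)/(f + w)) (q(f, w) = (f + (-13 + f)/(f + w))*(17 + w) = (17 + w)*(f + (-13 + f)/(f + w)))
u(V) = 78 + V (u(V) = V + 78 = 78 + V)
u(q(-17, -20)) + ((-168207 + 72492) + 6695) = (78 + (-221 - 13*(-20) + 17*(-17) + 17*(-17)**2 - 17*(-20)**2 - 20*(-17)**2 + 18*(-17)*(-20))/(-17 - 20)) + ((-168207 + 72492) + 6695) = (78 + (-221 + 260 - 289 + 17*289 - 17*400 - 20*289 + 6120)/(-37)) + (-95715 + 6695) = (78 - (-221 + 260 - 289 + 4913 - 6800 - 5780 + 6120)/37) - 89020 = (78 - 1/37*(-1797)) - 89020 = (78 + 1797/37) - 89020 = 4683/37 - 89020 = -3289057/37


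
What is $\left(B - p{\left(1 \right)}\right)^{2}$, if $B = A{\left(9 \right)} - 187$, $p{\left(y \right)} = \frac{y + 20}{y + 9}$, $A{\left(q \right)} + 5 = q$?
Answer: $\frac{3426201}{100} \approx 34262.0$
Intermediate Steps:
$A{\left(q \right)} = -5 + q$
$p{\left(y \right)} = \frac{20 + y}{9 + y}$
$B = -183$ ($B = \left(-5 + 9\right) - 187 = 4 - 187 = -183$)
$\left(B - p{\left(1 \right)}\right)^{2} = \left(-183 - \frac{20 + 1}{9 + 1}\right)^{2} = \left(-183 - \frac{1}{10} \cdot 21\right)^{2} = \left(-183 - \frac{21}{10}\right)^{2} = \left(- \frac{1851}{10}\right)^{2} = \frac{3426201}{100}$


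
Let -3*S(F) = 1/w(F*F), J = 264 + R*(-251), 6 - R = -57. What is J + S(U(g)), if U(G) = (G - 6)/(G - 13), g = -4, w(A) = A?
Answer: -4664989/300 ≈ -15550.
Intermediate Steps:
R = 63 (R = 6 - 1*(-57) = 6 + 57 = 63)
U(G) = (-6 + G)/(-13 + G)
J = -15549 (J = 264 + 63*(-251) = 264 - 15813 = -15549)
S(F) = -1/(3*F²)
J + S(U(g)) = -15549 - (-13 - 4)²/(-6 - 4)²/3 = -15549 - 1/(3*(-10/(-17))²) = -15549 - 1/(3*(-1/17*(-10))²) = -15549 - 1/(3*(10/17)²) = -15549 - ⅓*289/100 = -15549 - 289/300 = -4664989/300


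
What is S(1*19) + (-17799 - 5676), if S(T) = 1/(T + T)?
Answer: -892049/38 ≈ -23475.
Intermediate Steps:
S(T) = 1/(2*T)
S(1*19) + (-17799 - 5676) = 1/(2*((1*19))) + (-17799 - 5676) = (1/2)/19 - 23475 = (1/2)*(1/19) - 23475 = 1/38 - 23475 = -892049/38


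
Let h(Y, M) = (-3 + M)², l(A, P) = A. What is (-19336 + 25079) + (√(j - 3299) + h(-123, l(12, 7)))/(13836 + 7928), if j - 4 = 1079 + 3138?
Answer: 124990733/21764 + √922/21764 ≈ 5743.0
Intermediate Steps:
j = 4221 (j = 4 + (1079 + 3138) = 4 + 4217 = 4221)
(-19336 + 25079) + (√(j - 3299) + h(-123, l(12, 7)))/(13836 + 7928) = (-19336 + 25079) + (√(4221 - 3299) + (-3 + 12)²)/(13836 + 7928) = 5743 + (√922 + 9²)/21764 = 5743 + (√922 + 81)*(1/21764) = 5743 + (81 + √922)*(1/21764) = 5743 + (81/21764 + √922/21764) = 124990733/21764 + √922/21764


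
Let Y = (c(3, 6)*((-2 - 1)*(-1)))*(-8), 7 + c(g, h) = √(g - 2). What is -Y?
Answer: -144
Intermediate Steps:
c(g, h) = -7 + √(-2 + g) (c(g, h) = -7 + √(g - 2) = -7 + √(-2 + g))
Y = 144 (Y = ((-7 + √(-2 + 3))*((-2 - 1)*(-1)))*(-8) = ((-7 + √1)*(-3*(-1)))*(-8) = ((-7 + 1)*3)*(-8) = -6*3*(-8) = -18*(-8) = 144)
-Y = -1*144 = -144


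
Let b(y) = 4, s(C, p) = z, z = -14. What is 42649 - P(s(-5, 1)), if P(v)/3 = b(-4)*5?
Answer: 42589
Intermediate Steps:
s(C, p) = -14
P(v) = 60 (P(v) = 3*(4*5) = 3*20 = 60)
42649 - P(s(-5, 1)) = 42649 - 1*60 = 42649 - 60 = 42589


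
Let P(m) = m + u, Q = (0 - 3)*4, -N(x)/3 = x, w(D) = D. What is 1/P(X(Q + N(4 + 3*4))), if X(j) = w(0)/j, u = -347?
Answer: -1/347 ≈ -0.0028818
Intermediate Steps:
N(x) = -3*x
Q = -12 (Q = -3*4 = -12)
X(j) = 0 (X(j) = 0/j = 0)
P(m) = -347 + m (P(m) = m - 347 = -347 + m)
1/P(X(Q + N(4 + 3*4))) = 1/(-347 + 0) = 1/(-347) = -1/347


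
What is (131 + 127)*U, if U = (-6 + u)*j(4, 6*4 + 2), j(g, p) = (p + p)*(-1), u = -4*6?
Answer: 402480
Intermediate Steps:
u = -24
j(g, p) = -2*p (j(g, p) = (2*p)*(-1) = -2*p)
U = 1560 (U = (-6 - 24)*(-2*(6*4 + 2)) = -(-60)*(24 + 2) = -(-60)*26 = -30*(-52) = 1560)
(131 + 127)*U = (131 + 127)*1560 = 258*1560 = 402480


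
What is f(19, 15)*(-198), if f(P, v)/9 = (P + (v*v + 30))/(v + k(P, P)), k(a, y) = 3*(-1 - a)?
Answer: 54252/5 ≈ 10850.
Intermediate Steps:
k(a, y) = -3 - 3*a
f(P, v) = 9*(30 + P + v²)/(-3 + v - 3*P) (f(P, v) = 9*((P + (v*v + 30))/(v + (-3 - 3*P))) = 9*((P + (v² + 30))/(-3 + v - 3*P)) = 9*((P + (30 + v²))/(-3 + v - 3*P)) = 9*((30 + P + v²)/(-3 + v - 3*P)) = 9*(30 + P + v²)/(-3 + v - 3*P))
f(19, 15)*(-198) = (9*(30 + 19 + 15²)/(-3 + 15 - 3*19))*(-198) = (9*(30 + 19 + 225)/(-3 + 15 - 57))*(-198) = (9*274/(-45))*(-198) = (9*(-1/45)*274)*(-198) = -274/5*(-198) = 54252/5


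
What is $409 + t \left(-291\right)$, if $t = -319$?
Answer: $93238$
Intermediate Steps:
$409 + t \left(-291\right) = 409 - -92829 = 409 + 92829 = 93238$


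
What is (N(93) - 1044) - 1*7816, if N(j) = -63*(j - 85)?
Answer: -9364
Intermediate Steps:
N(j) = 5355 - 63*j (N(j) = -63*(-85 + j) = 5355 - 63*j)
(N(93) - 1044) - 1*7816 = ((5355 - 63*93) - 1044) - 1*7816 = ((5355 - 5859) - 1044) - 7816 = (-504 - 1044) - 7816 = -1548 - 7816 = -9364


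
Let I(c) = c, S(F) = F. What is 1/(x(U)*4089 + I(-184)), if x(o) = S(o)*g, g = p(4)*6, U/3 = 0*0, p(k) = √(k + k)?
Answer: -1/184 ≈ -0.0054348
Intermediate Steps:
p(k) = √2*√k (p(k) = √(2*k) = √2*√k)
U = 0 (U = 3*(0*0) = 3*0 = 0)
g = 12*√2 (g = (√2*√4)*6 = (√2*2)*6 = (2*√2)*6 = 12*√2 ≈ 16.971)
x(o) = 12*o*√2 (x(o) = o*(12*√2) = 12*o*√2)
1/(x(U)*4089 + I(-184)) = 1/((12*0*√2)*4089 - 184) = 1/(0*4089 - 184) = 1/(0 - 184) = 1/(-184) = -1/184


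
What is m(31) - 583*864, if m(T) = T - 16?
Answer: -503697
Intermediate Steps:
m(T) = -16 + T
m(31) - 583*864 = (-16 + 31) - 583*864 = 15 - 503712 = -503697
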